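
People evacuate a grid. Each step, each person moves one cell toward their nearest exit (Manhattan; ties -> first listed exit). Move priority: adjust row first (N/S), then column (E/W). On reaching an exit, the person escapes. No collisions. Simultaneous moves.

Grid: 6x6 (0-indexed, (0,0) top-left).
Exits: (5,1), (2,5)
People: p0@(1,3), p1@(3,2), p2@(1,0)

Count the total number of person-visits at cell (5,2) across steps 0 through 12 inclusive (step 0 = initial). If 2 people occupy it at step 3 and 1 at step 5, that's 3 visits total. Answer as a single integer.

Answer: 1

Derivation:
Step 0: p0@(1,3) p1@(3,2) p2@(1,0) -> at (5,2): 0 [-], cum=0
Step 1: p0@(2,3) p1@(4,2) p2@(2,0) -> at (5,2): 0 [-], cum=0
Step 2: p0@(2,4) p1@(5,2) p2@(3,0) -> at (5,2): 1 [p1], cum=1
Step 3: p0@ESC p1@ESC p2@(4,0) -> at (5,2): 0 [-], cum=1
Step 4: p0@ESC p1@ESC p2@(5,0) -> at (5,2): 0 [-], cum=1
Step 5: p0@ESC p1@ESC p2@ESC -> at (5,2): 0 [-], cum=1
Total visits = 1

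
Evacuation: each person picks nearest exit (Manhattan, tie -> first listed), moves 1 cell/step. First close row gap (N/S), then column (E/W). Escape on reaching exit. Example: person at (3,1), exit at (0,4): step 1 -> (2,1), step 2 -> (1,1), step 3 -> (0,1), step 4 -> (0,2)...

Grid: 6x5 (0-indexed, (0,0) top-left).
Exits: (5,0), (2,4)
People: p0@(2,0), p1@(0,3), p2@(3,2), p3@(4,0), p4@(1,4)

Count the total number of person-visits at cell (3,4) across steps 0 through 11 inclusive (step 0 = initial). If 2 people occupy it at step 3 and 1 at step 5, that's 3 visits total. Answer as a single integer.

Answer: 0

Derivation:
Step 0: p0@(2,0) p1@(0,3) p2@(3,2) p3@(4,0) p4@(1,4) -> at (3,4): 0 [-], cum=0
Step 1: p0@(3,0) p1@(1,3) p2@(2,2) p3@ESC p4@ESC -> at (3,4): 0 [-], cum=0
Step 2: p0@(4,0) p1@(2,3) p2@(2,3) p3@ESC p4@ESC -> at (3,4): 0 [-], cum=0
Step 3: p0@ESC p1@ESC p2@ESC p3@ESC p4@ESC -> at (3,4): 0 [-], cum=0
Total visits = 0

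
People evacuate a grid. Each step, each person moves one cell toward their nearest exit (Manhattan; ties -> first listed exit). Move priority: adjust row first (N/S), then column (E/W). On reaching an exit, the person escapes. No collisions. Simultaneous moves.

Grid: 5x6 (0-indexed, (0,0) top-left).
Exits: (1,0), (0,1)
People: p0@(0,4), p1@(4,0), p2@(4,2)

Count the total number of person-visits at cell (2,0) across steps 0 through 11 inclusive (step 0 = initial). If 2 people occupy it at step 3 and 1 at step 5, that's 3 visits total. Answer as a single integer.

Answer: 1

Derivation:
Step 0: p0@(0,4) p1@(4,0) p2@(4,2) -> at (2,0): 0 [-], cum=0
Step 1: p0@(0,3) p1@(3,0) p2@(3,2) -> at (2,0): 0 [-], cum=0
Step 2: p0@(0,2) p1@(2,0) p2@(2,2) -> at (2,0): 1 [p1], cum=1
Step 3: p0@ESC p1@ESC p2@(1,2) -> at (2,0): 0 [-], cum=1
Step 4: p0@ESC p1@ESC p2@(1,1) -> at (2,0): 0 [-], cum=1
Step 5: p0@ESC p1@ESC p2@ESC -> at (2,0): 0 [-], cum=1
Total visits = 1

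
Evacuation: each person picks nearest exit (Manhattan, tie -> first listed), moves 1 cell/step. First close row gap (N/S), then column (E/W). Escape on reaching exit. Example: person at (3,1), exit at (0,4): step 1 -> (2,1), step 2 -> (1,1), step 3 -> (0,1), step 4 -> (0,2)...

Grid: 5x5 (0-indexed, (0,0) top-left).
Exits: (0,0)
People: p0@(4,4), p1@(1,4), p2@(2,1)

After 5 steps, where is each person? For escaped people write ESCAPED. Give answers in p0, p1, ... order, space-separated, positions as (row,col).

Step 1: p0:(4,4)->(3,4) | p1:(1,4)->(0,4) | p2:(2,1)->(1,1)
Step 2: p0:(3,4)->(2,4) | p1:(0,4)->(0,3) | p2:(1,1)->(0,1)
Step 3: p0:(2,4)->(1,4) | p1:(0,3)->(0,2) | p2:(0,1)->(0,0)->EXIT
Step 4: p0:(1,4)->(0,4) | p1:(0,2)->(0,1) | p2:escaped
Step 5: p0:(0,4)->(0,3) | p1:(0,1)->(0,0)->EXIT | p2:escaped

(0,3) ESCAPED ESCAPED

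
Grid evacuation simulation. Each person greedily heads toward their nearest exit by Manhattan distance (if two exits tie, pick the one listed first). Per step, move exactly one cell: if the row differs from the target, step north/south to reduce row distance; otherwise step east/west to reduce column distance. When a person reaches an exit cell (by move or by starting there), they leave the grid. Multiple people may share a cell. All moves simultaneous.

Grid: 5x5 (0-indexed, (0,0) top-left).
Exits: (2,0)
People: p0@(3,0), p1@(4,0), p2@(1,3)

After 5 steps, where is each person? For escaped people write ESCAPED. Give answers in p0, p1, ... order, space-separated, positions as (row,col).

Step 1: p0:(3,0)->(2,0)->EXIT | p1:(4,0)->(3,0) | p2:(1,3)->(2,3)
Step 2: p0:escaped | p1:(3,0)->(2,0)->EXIT | p2:(2,3)->(2,2)
Step 3: p0:escaped | p1:escaped | p2:(2,2)->(2,1)
Step 4: p0:escaped | p1:escaped | p2:(2,1)->(2,0)->EXIT

ESCAPED ESCAPED ESCAPED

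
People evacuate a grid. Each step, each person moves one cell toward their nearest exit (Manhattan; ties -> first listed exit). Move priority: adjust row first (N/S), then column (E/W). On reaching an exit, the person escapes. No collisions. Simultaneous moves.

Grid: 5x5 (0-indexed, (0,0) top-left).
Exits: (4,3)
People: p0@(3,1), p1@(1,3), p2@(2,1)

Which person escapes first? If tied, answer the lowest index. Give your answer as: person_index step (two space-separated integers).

Answer: 0 3

Derivation:
Step 1: p0:(3,1)->(4,1) | p1:(1,3)->(2,3) | p2:(2,1)->(3,1)
Step 2: p0:(4,1)->(4,2) | p1:(2,3)->(3,3) | p2:(3,1)->(4,1)
Step 3: p0:(4,2)->(4,3)->EXIT | p1:(3,3)->(4,3)->EXIT | p2:(4,1)->(4,2)
Step 4: p0:escaped | p1:escaped | p2:(4,2)->(4,3)->EXIT
Exit steps: [3, 3, 4]
First to escape: p0 at step 3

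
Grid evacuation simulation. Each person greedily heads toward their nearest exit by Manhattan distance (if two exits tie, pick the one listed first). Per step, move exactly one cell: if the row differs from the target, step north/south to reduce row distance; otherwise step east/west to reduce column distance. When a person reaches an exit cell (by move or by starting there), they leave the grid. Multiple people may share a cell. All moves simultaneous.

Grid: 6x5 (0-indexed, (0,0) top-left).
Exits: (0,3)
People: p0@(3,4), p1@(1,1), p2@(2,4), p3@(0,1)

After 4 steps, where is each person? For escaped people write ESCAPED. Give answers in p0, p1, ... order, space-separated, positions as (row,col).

Step 1: p0:(3,4)->(2,4) | p1:(1,1)->(0,1) | p2:(2,4)->(1,4) | p3:(0,1)->(0,2)
Step 2: p0:(2,4)->(1,4) | p1:(0,1)->(0,2) | p2:(1,4)->(0,4) | p3:(0,2)->(0,3)->EXIT
Step 3: p0:(1,4)->(0,4) | p1:(0,2)->(0,3)->EXIT | p2:(0,4)->(0,3)->EXIT | p3:escaped
Step 4: p0:(0,4)->(0,3)->EXIT | p1:escaped | p2:escaped | p3:escaped

ESCAPED ESCAPED ESCAPED ESCAPED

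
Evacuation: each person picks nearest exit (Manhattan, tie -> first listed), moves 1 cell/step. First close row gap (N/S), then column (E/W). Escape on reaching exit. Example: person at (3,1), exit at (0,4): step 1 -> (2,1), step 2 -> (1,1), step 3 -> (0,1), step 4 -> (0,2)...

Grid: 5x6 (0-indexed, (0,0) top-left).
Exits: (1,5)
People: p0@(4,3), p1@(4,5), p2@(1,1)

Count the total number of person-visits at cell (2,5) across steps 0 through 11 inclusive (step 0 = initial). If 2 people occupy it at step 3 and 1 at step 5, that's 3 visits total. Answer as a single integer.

Step 0: p0@(4,3) p1@(4,5) p2@(1,1) -> at (2,5): 0 [-], cum=0
Step 1: p0@(3,3) p1@(3,5) p2@(1,2) -> at (2,5): 0 [-], cum=0
Step 2: p0@(2,3) p1@(2,5) p2@(1,3) -> at (2,5): 1 [p1], cum=1
Step 3: p0@(1,3) p1@ESC p2@(1,4) -> at (2,5): 0 [-], cum=1
Step 4: p0@(1,4) p1@ESC p2@ESC -> at (2,5): 0 [-], cum=1
Step 5: p0@ESC p1@ESC p2@ESC -> at (2,5): 0 [-], cum=1
Total visits = 1

Answer: 1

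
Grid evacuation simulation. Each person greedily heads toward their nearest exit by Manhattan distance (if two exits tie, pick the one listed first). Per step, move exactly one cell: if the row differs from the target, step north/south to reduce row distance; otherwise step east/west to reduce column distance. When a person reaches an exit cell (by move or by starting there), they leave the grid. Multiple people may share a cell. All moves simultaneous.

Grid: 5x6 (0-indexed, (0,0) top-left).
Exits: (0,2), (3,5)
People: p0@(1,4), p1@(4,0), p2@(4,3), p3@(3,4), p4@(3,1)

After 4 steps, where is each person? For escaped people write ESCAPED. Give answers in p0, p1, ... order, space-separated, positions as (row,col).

Step 1: p0:(1,4)->(0,4) | p1:(4,0)->(3,0) | p2:(4,3)->(3,3) | p3:(3,4)->(3,5)->EXIT | p4:(3,1)->(2,1)
Step 2: p0:(0,4)->(0,3) | p1:(3,0)->(2,0) | p2:(3,3)->(3,4) | p3:escaped | p4:(2,1)->(1,1)
Step 3: p0:(0,3)->(0,2)->EXIT | p1:(2,0)->(1,0) | p2:(3,4)->(3,5)->EXIT | p3:escaped | p4:(1,1)->(0,1)
Step 4: p0:escaped | p1:(1,0)->(0,0) | p2:escaped | p3:escaped | p4:(0,1)->(0,2)->EXIT

ESCAPED (0,0) ESCAPED ESCAPED ESCAPED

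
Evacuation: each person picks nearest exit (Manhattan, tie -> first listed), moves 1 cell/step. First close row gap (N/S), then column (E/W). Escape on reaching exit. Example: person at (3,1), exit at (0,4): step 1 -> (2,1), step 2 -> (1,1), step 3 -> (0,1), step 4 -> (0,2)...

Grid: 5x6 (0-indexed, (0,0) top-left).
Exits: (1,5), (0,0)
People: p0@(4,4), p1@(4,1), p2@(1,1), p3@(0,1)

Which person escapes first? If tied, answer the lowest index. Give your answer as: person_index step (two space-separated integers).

Step 1: p0:(4,4)->(3,4) | p1:(4,1)->(3,1) | p2:(1,1)->(0,1) | p3:(0,1)->(0,0)->EXIT
Step 2: p0:(3,4)->(2,4) | p1:(3,1)->(2,1) | p2:(0,1)->(0,0)->EXIT | p3:escaped
Step 3: p0:(2,4)->(1,4) | p1:(2,1)->(1,1) | p2:escaped | p3:escaped
Step 4: p0:(1,4)->(1,5)->EXIT | p1:(1,1)->(0,1) | p2:escaped | p3:escaped
Step 5: p0:escaped | p1:(0,1)->(0,0)->EXIT | p2:escaped | p3:escaped
Exit steps: [4, 5, 2, 1]
First to escape: p3 at step 1

Answer: 3 1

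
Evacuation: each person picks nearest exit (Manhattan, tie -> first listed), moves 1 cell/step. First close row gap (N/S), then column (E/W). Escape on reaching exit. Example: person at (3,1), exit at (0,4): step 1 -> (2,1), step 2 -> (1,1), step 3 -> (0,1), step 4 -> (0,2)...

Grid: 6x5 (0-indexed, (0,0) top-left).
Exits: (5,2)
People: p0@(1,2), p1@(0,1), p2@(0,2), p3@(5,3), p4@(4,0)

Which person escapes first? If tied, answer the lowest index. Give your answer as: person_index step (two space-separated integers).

Step 1: p0:(1,2)->(2,2) | p1:(0,1)->(1,1) | p2:(0,2)->(1,2) | p3:(5,3)->(5,2)->EXIT | p4:(4,0)->(5,0)
Step 2: p0:(2,2)->(3,2) | p1:(1,1)->(2,1) | p2:(1,2)->(2,2) | p3:escaped | p4:(5,0)->(5,1)
Step 3: p0:(3,2)->(4,2) | p1:(2,1)->(3,1) | p2:(2,2)->(3,2) | p3:escaped | p4:(5,1)->(5,2)->EXIT
Step 4: p0:(4,2)->(5,2)->EXIT | p1:(3,1)->(4,1) | p2:(3,2)->(4,2) | p3:escaped | p4:escaped
Step 5: p0:escaped | p1:(4,1)->(5,1) | p2:(4,2)->(5,2)->EXIT | p3:escaped | p4:escaped
Step 6: p0:escaped | p1:(5,1)->(5,2)->EXIT | p2:escaped | p3:escaped | p4:escaped
Exit steps: [4, 6, 5, 1, 3]
First to escape: p3 at step 1

Answer: 3 1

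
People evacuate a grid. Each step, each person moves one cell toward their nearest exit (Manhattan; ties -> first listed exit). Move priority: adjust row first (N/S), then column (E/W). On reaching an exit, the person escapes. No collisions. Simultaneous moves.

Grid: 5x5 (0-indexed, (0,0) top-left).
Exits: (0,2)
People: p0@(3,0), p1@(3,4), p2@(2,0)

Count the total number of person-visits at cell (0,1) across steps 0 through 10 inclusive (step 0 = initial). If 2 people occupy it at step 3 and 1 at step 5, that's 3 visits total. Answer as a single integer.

Step 0: p0@(3,0) p1@(3,4) p2@(2,0) -> at (0,1): 0 [-], cum=0
Step 1: p0@(2,0) p1@(2,4) p2@(1,0) -> at (0,1): 0 [-], cum=0
Step 2: p0@(1,0) p1@(1,4) p2@(0,0) -> at (0,1): 0 [-], cum=0
Step 3: p0@(0,0) p1@(0,4) p2@(0,1) -> at (0,1): 1 [p2], cum=1
Step 4: p0@(0,1) p1@(0,3) p2@ESC -> at (0,1): 1 [p0], cum=2
Step 5: p0@ESC p1@ESC p2@ESC -> at (0,1): 0 [-], cum=2
Total visits = 2

Answer: 2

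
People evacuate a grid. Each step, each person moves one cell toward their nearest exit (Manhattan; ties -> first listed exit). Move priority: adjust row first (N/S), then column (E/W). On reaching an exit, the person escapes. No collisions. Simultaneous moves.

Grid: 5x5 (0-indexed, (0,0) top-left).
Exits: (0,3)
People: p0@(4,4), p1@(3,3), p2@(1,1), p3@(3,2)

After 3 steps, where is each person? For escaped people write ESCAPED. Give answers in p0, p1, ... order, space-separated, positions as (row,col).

Step 1: p0:(4,4)->(3,4) | p1:(3,3)->(2,3) | p2:(1,1)->(0,1) | p3:(3,2)->(2,2)
Step 2: p0:(3,4)->(2,4) | p1:(2,3)->(1,3) | p2:(0,1)->(0,2) | p3:(2,2)->(1,2)
Step 3: p0:(2,4)->(1,4) | p1:(1,3)->(0,3)->EXIT | p2:(0,2)->(0,3)->EXIT | p3:(1,2)->(0,2)

(1,4) ESCAPED ESCAPED (0,2)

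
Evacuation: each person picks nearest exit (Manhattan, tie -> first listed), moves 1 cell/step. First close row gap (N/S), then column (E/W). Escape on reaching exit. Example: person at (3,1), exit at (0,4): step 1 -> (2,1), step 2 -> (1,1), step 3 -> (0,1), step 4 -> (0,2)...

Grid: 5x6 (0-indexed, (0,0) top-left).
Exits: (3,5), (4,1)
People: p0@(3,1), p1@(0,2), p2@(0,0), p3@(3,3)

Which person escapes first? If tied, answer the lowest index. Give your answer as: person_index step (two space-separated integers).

Step 1: p0:(3,1)->(4,1)->EXIT | p1:(0,2)->(1,2) | p2:(0,0)->(1,0) | p3:(3,3)->(3,4)
Step 2: p0:escaped | p1:(1,2)->(2,2) | p2:(1,0)->(2,0) | p3:(3,4)->(3,5)->EXIT
Step 3: p0:escaped | p1:(2,2)->(3,2) | p2:(2,0)->(3,0) | p3:escaped
Step 4: p0:escaped | p1:(3,2)->(4,2) | p2:(3,0)->(4,0) | p3:escaped
Step 5: p0:escaped | p1:(4,2)->(4,1)->EXIT | p2:(4,0)->(4,1)->EXIT | p3:escaped
Exit steps: [1, 5, 5, 2]
First to escape: p0 at step 1

Answer: 0 1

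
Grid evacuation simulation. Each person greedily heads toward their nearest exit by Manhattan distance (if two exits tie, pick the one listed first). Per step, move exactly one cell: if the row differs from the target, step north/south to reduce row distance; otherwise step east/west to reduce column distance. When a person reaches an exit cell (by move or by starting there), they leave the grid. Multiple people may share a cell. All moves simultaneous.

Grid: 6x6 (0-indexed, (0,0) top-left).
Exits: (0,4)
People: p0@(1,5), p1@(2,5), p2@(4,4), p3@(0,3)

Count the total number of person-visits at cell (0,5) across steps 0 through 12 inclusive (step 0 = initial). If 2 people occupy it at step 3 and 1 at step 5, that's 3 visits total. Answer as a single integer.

Step 0: p0@(1,5) p1@(2,5) p2@(4,4) p3@(0,3) -> at (0,5): 0 [-], cum=0
Step 1: p0@(0,5) p1@(1,5) p2@(3,4) p3@ESC -> at (0,5): 1 [p0], cum=1
Step 2: p0@ESC p1@(0,5) p2@(2,4) p3@ESC -> at (0,5): 1 [p1], cum=2
Step 3: p0@ESC p1@ESC p2@(1,4) p3@ESC -> at (0,5): 0 [-], cum=2
Step 4: p0@ESC p1@ESC p2@ESC p3@ESC -> at (0,5): 0 [-], cum=2
Total visits = 2

Answer: 2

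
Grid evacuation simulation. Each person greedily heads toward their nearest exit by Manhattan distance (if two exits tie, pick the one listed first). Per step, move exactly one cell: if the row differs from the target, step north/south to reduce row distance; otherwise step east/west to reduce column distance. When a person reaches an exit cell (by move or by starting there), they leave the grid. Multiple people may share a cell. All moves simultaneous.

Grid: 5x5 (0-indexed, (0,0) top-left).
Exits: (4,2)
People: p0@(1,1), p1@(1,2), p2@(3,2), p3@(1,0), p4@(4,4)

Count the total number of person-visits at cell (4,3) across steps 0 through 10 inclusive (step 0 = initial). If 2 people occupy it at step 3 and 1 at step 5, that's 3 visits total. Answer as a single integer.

Answer: 1

Derivation:
Step 0: p0@(1,1) p1@(1,2) p2@(3,2) p3@(1,0) p4@(4,4) -> at (4,3): 0 [-], cum=0
Step 1: p0@(2,1) p1@(2,2) p2@ESC p3@(2,0) p4@(4,3) -> at (4,3): 1 [p4], cum=1
Step 2: p0@(3,1) p1@(3,2) p2@ESC p3@(3,0) p4@ESC -> at (4,3): 0 [-], cum=1
Step 3: p0@(4,1) p1@ESC p2@ESC p3@(4,0) p4@ESC -> at (4,3): 0 [-], cum=1
Step 4: p0@ESC p1@ESC p2@ESC p3@(4,1) p4@ESC -> at (4,3): 0 [-], cum=1
Step 5: p0@ESC p1@ESC p2@ESC p3@ESC p4@ESC -> at (4,3): 0 [-], cum=1
Total visits = 1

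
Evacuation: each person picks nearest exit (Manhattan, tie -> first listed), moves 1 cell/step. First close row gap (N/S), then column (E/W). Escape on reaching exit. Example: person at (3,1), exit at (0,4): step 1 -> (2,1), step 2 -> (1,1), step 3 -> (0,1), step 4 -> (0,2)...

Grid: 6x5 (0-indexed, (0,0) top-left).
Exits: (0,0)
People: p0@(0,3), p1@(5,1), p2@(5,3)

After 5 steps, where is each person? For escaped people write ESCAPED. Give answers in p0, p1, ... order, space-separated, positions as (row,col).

Step 1: p0:(0,3)->(0,2) | p1:(5,1)->(4,1) | p2:(5,3)->(4,3)
Step 2: p0:(0,2)->(0,1) | p1:(4,1)->(3,1) | p2:(4,3)->(3,3)
Step 3: p0:(0,1)->(0,0)->EXIT | p1:(3,1)->(2,1) | p2:(3,3)->(2,3)
Step 4: p0:escaped | p1:(2,1)->(1,1) | p2:(2,3)->(1,3)
Step 5: p0:escaped | p1:(1,1)->(0,1) | p2:(1,3)->(0,3)

ESCAPED (0,1) (0,3)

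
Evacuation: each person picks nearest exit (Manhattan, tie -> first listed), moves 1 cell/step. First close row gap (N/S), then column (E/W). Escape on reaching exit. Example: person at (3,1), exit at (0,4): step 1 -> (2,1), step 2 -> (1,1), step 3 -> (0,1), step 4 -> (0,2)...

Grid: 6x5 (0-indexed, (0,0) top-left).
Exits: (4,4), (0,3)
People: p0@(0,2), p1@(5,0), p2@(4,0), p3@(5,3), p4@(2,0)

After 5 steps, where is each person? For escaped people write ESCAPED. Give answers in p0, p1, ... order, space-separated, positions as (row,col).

Step 1: p0:(0,2)->(0,3)->EXIT | p1:(5,0)->(4,0) | p2:(4,0)->(4,1) | p3:(5,3)->(4,3) | p4:(2,0)->(1,0)
Step 2: p0:escaped | p1:(4,0)->(4,1) | p2:(4,1)->(4,2) | p3:(4,3)->(4,4)->EXIT | p4:(1,0)->(0,0)
Step 3: p0:escaped | p1:(4,1)->(4,2) | p2:(4,2)->(4,3) | p3:escaped | p4:(0,0)->(0,1)
Step 4: p0:escaped | p1:(4,2)->(4,3) | p2:(4,3)->(4,4)->EXIT | p3:escaped | p4:(0,1)->(0,2)
Step 5: p0:escaped | p1:(4,3)->(4,4)->EXIT | p2:escaped | p3:escaped | p4:(0,2)->(0,3)->EXIT

ESCAPED ESCAPED ESCAPED ESCAPED ESCAPED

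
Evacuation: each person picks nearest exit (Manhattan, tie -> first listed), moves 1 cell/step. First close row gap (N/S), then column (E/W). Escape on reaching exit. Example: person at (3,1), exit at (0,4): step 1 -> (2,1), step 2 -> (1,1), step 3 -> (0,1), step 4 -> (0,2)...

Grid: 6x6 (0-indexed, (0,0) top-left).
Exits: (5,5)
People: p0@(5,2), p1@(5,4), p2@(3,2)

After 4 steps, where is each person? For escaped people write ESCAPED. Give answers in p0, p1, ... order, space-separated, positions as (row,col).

Step 1: p0:(5,2)->(5,3) | p1:(5,4)->(5,5)->EXIT | p2:(3,2)->(4,2)
Step 2: p0:(5,3)->(5,4) | p1:escaped | p2:(4,2)->(5,2)
Step 3: p0:(5,4)->(5,5)->EXIT | p1:escaped | p2:(5,2)->(5,3)
Step 4: p0:escaped | p1:escaped | p2:(5,3)->(5,4)

ESCAPED ESCAPED (5,4)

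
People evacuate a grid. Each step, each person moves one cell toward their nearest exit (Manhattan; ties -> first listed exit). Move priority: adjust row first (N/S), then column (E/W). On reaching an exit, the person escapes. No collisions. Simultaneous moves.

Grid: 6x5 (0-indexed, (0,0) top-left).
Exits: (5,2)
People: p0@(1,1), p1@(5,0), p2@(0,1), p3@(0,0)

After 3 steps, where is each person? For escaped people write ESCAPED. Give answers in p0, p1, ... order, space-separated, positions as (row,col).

Step 1: p0:(1,1)->(2,1) | p1:(5,0)->(5,1) | p2:(0,1)->(1,1) | p3:(0,0)->(1,0)
Step 2: p0:(2,1)->(3,1) | p1:(5,1)->(5,2)->EXIT | p2:(1,1)->(2,1) | p3:(1,0)->(2,0)
Step 3: p0:(3,1)->(4,1) | p1:escaped | p2:(2,1)->(3,1) | p3:(2,0)->(3,0)

(4,1) ESCAPED (3,1) (3,0)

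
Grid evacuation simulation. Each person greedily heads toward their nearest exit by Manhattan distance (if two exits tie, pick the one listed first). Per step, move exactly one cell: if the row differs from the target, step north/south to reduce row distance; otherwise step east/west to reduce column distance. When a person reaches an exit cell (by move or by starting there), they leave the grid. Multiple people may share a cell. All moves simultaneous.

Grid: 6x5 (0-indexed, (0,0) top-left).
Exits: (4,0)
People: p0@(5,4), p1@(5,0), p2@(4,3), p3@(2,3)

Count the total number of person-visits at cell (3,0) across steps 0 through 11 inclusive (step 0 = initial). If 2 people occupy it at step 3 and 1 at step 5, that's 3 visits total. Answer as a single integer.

Answer: 0

Derivation:
Step 0: p0@(5,4) p1@(5,0) p2@(4,3) p3@(2,3) -> at (3,0): 0 [-], cum=0
Step 1: p0@(4,4) p1@ESC p2@(4,2) p3@(3,3) -> at (3,0): 0 [-], cum=0
Step 2: p0@(4,3) p1@ESC p2@(4,1) p3@(4,3) -> at (3,0): 0 [-], cum=0
Step 3: p0@(4,2) p1@ESC p2@ESC p3@(4,2) -> at (3,0): 0 [-], cum=0
Step 4: p0@(4,1) p1@ESC p2@ESC p3@(4,1) -> at (3,0): 0 [-], cum=0
Step 5: p0@ESC p1@ESC p2@ESC p3@ESC -> at (3,0): 0 [-], cum=0
Total visits = 0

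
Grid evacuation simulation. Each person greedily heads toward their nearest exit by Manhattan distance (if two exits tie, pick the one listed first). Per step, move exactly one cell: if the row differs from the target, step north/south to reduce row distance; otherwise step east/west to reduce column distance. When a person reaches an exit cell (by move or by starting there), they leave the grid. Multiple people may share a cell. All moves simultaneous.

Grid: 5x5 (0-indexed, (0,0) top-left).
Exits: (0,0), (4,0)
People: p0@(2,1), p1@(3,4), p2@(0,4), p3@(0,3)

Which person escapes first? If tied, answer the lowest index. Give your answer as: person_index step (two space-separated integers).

Answer: 0 3

Derivation:
Step 1: p0:(2,1)->(1,1) | p1:(3,4)->(4,4) | p2:(0,4)->(0,3) | p3:(0,3)->(0,2)
Step 2: p0:(1,1)->(0,1) | p1:(4,4)->(4,3) | p2:(0,3)->(0,2) | p3:(0,2)->(0,1)
Step 3: p0:(0,1)->(0,0)->EXIT | p1:(4,3)->(4,2) | p2:(0,2)->(0,1) | p3:(0,1)->(0,0)->EXIT
Step 4: p0:escaped | p1:(4,2)->(4,1) | p2:(0,1)->(0,0)->EXIT | p3:escaped
Step 5: p0:escaped | p1:(4,1)->(4,0)->EXIT | p2:escaped | p3:escaped
Exit steps: [3, 5, 4, 3]
First to escape: p0 at step 3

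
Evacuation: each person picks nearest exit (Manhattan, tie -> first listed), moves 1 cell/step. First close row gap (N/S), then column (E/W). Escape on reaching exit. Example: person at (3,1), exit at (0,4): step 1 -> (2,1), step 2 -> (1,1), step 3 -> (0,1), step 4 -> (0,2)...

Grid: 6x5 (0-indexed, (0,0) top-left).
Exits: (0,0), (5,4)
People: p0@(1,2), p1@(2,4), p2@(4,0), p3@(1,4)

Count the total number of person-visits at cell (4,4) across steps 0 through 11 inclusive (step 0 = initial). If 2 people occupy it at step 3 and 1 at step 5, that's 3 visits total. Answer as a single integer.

Step 0: p0@(1,2) p1@(2,4) p2@(4,0) p3@(1,4) -> at (4,4): 0 [-], cum=0
Step 1: p0@(0,2) p1@(3,4) p2@(3,0) p3@(2,4) -> at (4,4): 0 [-], cum=0
Step 2: p0@(0,1) p1@(4,4) p2@(2,0) p3@(3,4) -> at (4,4): 1 [p1], cum=1
Step 3: p0@ESC p1@ESC p2@(1,0) p3@(4,4) -> at (4,4): 1 [p3], cum=2
Step 4: p0@ESC p1@ESC p2@ESC p3@ESC -> at (4,4): 0 [-], cum=2
Total visits = 2

Answer: 2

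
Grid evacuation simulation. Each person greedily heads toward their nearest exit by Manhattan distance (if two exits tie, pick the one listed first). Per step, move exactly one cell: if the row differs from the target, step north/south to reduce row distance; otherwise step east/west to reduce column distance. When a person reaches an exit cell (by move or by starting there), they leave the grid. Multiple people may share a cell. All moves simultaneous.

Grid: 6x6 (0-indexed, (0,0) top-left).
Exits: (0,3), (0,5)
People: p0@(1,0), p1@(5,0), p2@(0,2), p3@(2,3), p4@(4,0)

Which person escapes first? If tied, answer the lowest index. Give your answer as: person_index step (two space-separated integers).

Step 1: p0:(1,0)->(0,0) | p1:(5,0)->(4,0) | p2:(0,2)->(0,3)->EXIT | p3:(2,3)->(1,3) | p4:(4,0)->(3,0)
Step 2: p0:(0,0)->(0,1) | p1:(4,0)->(3,0) | p2:escaped | p3:(1,3)->(0,3)->EXIT | p4:(3,0)->(2,0)
Step 3: p0:(0,1)->(0,2) | p1:(3,0)->(2,0) | p2:escaped | p3:escaped | p4:(2,0)->(1,0)
Step 4: p0:(0,2)->(0,3)->EXIT | p1:(2,0)->(1,0) | p2:escaped | p3:escaped | p4:(1,0)->(0,0)
Step 5: p0:escaped | p1:(1,0)->(0,0) | p2:escaped | p3:escaped | p4:(0,0)->(0,1)
Step 6: p0:escaped | p1:(0,0)->(0,1) | p2:escaped | p3:escaped | p4:(0,1)->(0,2)
Step 7: p0:escaped | p1:(0,1)->(0,2) | p2:escaped | p3:escaped | p4:(0,2)->(0,3)->EXIT
Step 8: p0:escaped | p1:(0,2)->(0,3)->EXIT | p2:escaped | p3:escaped | p4:escaped
Exit steps: [4, 8, 1, 2, 7]
First to escape: p2 at step 1

Answer: 2 1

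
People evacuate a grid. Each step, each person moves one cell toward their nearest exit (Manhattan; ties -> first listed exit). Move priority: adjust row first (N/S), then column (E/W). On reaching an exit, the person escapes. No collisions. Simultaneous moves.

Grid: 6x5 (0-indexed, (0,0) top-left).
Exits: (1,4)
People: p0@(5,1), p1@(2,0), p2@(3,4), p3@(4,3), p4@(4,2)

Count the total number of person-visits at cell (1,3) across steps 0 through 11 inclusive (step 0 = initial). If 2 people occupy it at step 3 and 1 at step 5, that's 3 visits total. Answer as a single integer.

Answer: 4

Derivation:
Step 0: p0@(5,1) p1@(2,0) p2@(3,4) p3@(4,3) p4@(4,2) -> at (1,3): 0 [-], cum=0
Step 1: p0@(4,1) p1@(1,0) p2@(2,4) p3@(3,3) p4@(3,2) -> at (1,3): 0 [-], cum=0
Step 2: p0@(3,1) p1@(1,1) p2@ESC p3@(2,3) p4@(2,2) -> at (1,3): 0 [-], cum=0
Step 3: p0@(2,1) p1@(1,2) p2@ESC p3@(1,3) p4@(1,2) -> at (1,3): 1 [p3], cum=1
Step 4: p0@(1,1) p1@(1,3) p2@ESC p3@ESC p4@(1,3) -> at (1,3): 2 [p1,p4], cum=3
Step 5: p0@(1,2) p1@ESC p2@ESC p3@ESC p4@ESC -> at (1,3): 0 [-], cum=3
Step 6: p0@(1,3) p1@ESC p2@ESC p3@ESC p4@ESC -> at (1,3): 1 [p0], cum=4
Step 7: p0@ESC p1@ESC p2@ESC p3@ESC p4@ESC -> at (1,3): 0 [-], cum=4
Total visits = 4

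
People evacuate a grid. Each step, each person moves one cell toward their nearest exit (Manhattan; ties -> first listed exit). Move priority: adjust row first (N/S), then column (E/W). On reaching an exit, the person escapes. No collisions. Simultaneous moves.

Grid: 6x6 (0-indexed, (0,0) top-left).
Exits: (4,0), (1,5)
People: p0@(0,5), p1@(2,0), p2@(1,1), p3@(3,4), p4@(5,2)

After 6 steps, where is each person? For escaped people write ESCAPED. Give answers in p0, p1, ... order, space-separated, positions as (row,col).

Step 1: p0:(0,5)->(1,5)->EXIT | p1:(2,0)->(3,0) | p2:(1,1)->(2,1) | p3:(3,4)->(2,4) | p4:(5,2)->(4,2)
Step 2: p0:escaped | p1:(3,0)->(4,0)->EXIT | p2:(2,1)->(3,1) | p3:(2,4)->(1,4) | p4:(4,2)->(4,1)
Step 3: p0:escaped | p1:escaped | p2:(3,1)->(4,1) | p3:(1,4)->(1,5)->EXIT | p4:(4,1)->(4,0)->EXIT
Step 4: p0:escaped | p1:escaped | p2:(4,1)->(4,0)->EXIT | p3:escaped | p4:escaped

ESCAPED ESCAPED ESCAPED ESCAPED ESCAPED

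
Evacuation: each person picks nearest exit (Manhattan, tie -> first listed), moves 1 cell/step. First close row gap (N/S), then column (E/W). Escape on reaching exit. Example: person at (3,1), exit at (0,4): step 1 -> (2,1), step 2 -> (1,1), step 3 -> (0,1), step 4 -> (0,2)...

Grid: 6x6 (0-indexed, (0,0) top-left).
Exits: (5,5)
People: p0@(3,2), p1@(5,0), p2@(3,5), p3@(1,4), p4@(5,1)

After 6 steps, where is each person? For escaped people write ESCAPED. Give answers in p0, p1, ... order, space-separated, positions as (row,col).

Step 1: p0:(3,2)->(4,2) | p1:(5,0)->(5,1) | p2:(3,5)->(4,5) | p3:(1,4)->(2,4) | p4:(5,1)->(5,2)
Step 2: p0:(4,2)->(5,2) | p1:(5,1)->(5,2) | p2:(4,5)->(5,5)->EXIT | p3:(2,4)->(3,4) | p4:(5,2)->(5,3)
Step 3: p0:(5,2)->(5,3) | p1:(5,2)->(5,3) | p2:escaped | p3:(3,4)->(4,4) | p4:(5,3)->(5,4)
Step 4: p0:(5,3)->(5,4) | p1:(5,3)->(5,4) | p2:escaped | p3:(4,4)->(5,4) | p4:(5,4)->(5,5)->EXIT
Step 5: p0:(5,4)->(5,5)->EXIT | p1:(5,4)->(5,5)->EXIT | p2:escaped | p3:(5,4)->(5,5)->EXIT | p4:escaped

ESCAPED ESCAPED ESCAPED ESCAPED ESCAPED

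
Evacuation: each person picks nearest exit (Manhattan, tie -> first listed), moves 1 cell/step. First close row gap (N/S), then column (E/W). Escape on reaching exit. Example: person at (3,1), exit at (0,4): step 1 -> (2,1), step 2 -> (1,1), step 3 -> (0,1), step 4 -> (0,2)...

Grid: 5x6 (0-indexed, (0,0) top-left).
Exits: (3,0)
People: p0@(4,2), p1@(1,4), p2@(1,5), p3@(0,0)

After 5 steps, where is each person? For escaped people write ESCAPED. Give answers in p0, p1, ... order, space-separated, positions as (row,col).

Step 1: p0:(4,2)->(3,2) | p1:(1,4)->(2,4) | p2:(1,5)->(2,5) | p3:(0,0)->(1,0)
Step 2: p0:(3,2)->(3,1) | p1:(2,4)->(3,4) | p2:(2,5)->(3,5) | p3:(1,0)->(2,0)
Step 3: p0:(3,1)->(3,0)->EXIT | p1:(3,4)->(3,3) | p2:(3,5)->(3,4) | p3:(2,0)->(3,0)->EXIT
Step 4: p0:escaped | p1:(3,3)->(3,2) | p2:(3,4)->(3,3) | p3:escaped
Step 5: p0:escaped | p1:(3,2)->(3,1) | p2:(3,3)->(3,2) | p3:escaped

ESCAPED (3,1) (3,2) ESCAPED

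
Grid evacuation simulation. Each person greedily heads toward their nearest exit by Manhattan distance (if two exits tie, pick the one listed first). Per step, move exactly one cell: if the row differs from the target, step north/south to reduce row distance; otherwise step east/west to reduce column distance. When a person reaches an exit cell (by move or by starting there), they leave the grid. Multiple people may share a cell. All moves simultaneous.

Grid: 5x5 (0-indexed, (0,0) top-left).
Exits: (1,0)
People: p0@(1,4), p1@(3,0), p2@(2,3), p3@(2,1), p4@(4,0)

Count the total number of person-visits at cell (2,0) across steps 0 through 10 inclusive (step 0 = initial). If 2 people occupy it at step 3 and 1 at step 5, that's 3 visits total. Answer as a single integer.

Step 0: p0@(1,4) p1@(3,0) p2@(2,3) p3@(2,1) p4@(4,0) -> at (2,0): 0 [-], cum=0
Step 1: p0@(1,3) p1@(2,0) p2@(1,3) p3@(1,1) p4@(3,0) -> at (2,0): 1 [p1], cum=1
Step 2: p0@(1,2) p1@ESC p2@(1,2) p3@ESC p4@(2,0) -> at (2,0): 1 [p4], cum=2
Step 3: p0@(1,1) p1@ESC p2@(1,1) p3@ESC p4@ESC -> at (2,0): 0 [-], cum=2
Step 4: p0@ESC p1@ESC p2@ESC p3@ESC p4@ESC -> at (2,0): 0 [-], cum=2
Total visits = 2

Answer: 2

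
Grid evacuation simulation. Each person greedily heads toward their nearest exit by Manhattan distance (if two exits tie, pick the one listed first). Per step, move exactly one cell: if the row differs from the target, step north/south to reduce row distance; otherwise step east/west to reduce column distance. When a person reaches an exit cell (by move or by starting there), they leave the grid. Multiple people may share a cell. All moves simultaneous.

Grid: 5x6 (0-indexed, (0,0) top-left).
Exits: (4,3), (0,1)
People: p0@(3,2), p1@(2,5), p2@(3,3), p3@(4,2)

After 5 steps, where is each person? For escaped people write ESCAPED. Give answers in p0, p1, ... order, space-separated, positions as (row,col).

Step 1: p0:(3,2)->(4,2) | p1:(2,5)->(3,5) | p2:(3,3)->(4,3)->EXIT | p3:(4,2)->(4,3)->EXIT
Step 2: p0:(4,2)->(4,3)->EXIT | p1:(3,5)->(4,5) | p2:escaped | p3:escaped
Step 3: p0:escaped | p1:(4,5)->(4,4) | p2:escaped | p3:escaped
Step 4: p0:escaped | p1:(4,4)->(4,3)->EXIT | p2:escaped | p3:escaped

ESCAPED ESCAPED ESCAPED ESCAPED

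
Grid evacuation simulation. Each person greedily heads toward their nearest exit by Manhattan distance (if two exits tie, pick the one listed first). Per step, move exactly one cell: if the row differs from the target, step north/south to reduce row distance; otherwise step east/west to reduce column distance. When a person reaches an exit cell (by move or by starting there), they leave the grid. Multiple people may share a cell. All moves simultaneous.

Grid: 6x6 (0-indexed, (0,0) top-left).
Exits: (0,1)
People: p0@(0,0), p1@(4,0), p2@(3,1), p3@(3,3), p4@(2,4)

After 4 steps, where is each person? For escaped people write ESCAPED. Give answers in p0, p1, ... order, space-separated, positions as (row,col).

Step 1: p0:(0,0)->(0,1)->EXIT | p1:(4,0)->(3,0) | p2:(3,1)->(2,1) | p3:(3,3)->(2,3) | p4:(2,4)->(1,4)
Step 2: p0:escaped | p1:(3,0)->(2,0) | p2:(2,1)->(1,1) | p3:(2,3)->(1,3) | p4:(1,4)->(0,4)
Step 3: p0:escaped | p1:(2,0)->(1,0) | p2:(1,1)->(0,1)->EXIT | p3:(1,3)->(0,3) | p4:(0,4)->(0,3)
Step 4: p0:escaped | p1:(1,0)->(0,0) | p2:escaped | p3:(0,3)->(0,2) | p4:(0,3)->(0,2)

ESCAPED (0,0) ESCAPED (0,2) (0,2)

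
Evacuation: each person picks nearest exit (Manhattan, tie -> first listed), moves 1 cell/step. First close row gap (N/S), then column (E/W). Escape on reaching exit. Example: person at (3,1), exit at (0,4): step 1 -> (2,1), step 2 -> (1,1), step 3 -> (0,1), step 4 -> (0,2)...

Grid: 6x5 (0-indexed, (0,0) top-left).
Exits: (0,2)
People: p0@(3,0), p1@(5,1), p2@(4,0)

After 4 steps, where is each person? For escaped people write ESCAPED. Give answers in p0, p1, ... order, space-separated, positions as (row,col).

Step 1: p0:(3,0)->(2,0) | p1:(5,1)->(4,1) | p2:(4,0)->(3,0)
Step 2: p0:(2,0)->(1,0) | p1:(4,1)->(3,1) | p2:(3,0)->(2,0)
Step 3: p0:(1,0)->(0,0) | p1:(3,1)->(2,1) | p2:(2,0)->(1,0)
Step 4: p0:(0,0)->(0,1) | p1:(2,1)->(1,1) | p2:(1,0)->(0,0)

(0,1) (1,1) (0,0)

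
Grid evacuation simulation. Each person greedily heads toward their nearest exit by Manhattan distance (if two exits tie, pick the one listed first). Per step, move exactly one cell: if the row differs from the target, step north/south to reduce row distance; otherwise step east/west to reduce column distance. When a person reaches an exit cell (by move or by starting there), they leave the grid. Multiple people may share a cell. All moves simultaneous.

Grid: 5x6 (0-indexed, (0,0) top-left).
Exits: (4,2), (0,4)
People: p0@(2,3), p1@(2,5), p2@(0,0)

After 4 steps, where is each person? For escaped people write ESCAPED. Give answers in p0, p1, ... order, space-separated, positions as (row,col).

Step 1: p0:(2,3)->(3,3) | p1:(2,5)->(1,5) | p2:(0,0)->(0,1)
Step 2: p0:(3,3)->(4,3) | p1:(1,5)->(0,5) | p2:(0,1)->(0,2)
Step 3: p0:(4,3)->(4,2)->EXIT | p1:(0,5)->(0,4)->EXIT | p2:(0,2)->(0,3)
Step 4: p0:escaped | p1:escaped | p2:(0,3)->(0,4)->EXIT

ESCAPED ESCAPED ESCAPED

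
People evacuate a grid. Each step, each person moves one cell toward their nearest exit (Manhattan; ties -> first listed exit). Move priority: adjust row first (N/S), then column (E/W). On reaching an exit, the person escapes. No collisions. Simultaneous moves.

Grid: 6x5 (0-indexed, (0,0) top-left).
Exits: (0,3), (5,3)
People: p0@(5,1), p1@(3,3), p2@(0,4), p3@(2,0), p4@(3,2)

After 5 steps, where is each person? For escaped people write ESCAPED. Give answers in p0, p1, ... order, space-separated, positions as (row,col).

Step 1: p0:(5,1)->(5,2) | p1:(3,3)->(4,3) | p2:(0,4)->(0,3)->EXIT | p3:(2,0)->(1,0) | p4:(3,2)->(4,2)
Step 2: p0:(5,2)->(5,3)->EXIT | p1:(4,3)->(5,3)->EXIT | p2:escaped | p3:(1,0)->(0,0) | p4:(4,2)->(5,2)
Step 3: p0:escaped | p1:escaped | p2:escaped | p3:(0,0)->(0,1) | p4:(5,2)->(5,3)->EXIT
Step 4: p0:escaped | p1:escaped | p2:escaped | p3:(0,1)->(0,2) | p4:escaped
Step 5: p0:escaped | p1:escaped | p2:escaped | p3:(0,2)->(0,3)->EXIT | p4:escaped

ESCAPED ESCAPED ESCAPED ESCAPED ESCAPED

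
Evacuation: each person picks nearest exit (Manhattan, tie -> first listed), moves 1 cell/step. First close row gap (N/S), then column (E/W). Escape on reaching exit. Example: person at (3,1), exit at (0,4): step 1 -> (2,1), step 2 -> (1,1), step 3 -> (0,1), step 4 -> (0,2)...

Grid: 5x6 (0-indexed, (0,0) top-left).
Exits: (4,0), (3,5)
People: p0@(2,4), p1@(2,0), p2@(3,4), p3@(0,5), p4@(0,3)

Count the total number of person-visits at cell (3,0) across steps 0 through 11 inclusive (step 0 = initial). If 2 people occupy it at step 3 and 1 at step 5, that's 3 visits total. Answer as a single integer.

Step 0: p0@(2,4) p1@(2,0) p2@(3,4) p3@(0,5) p4@(0,3) -> at (3,0): 0 [-], cum=0
Step 1: p0@(3,4) p1@(3,0) p2@ESC p3@(1,5) p4@(1,3) -> at (3,0): 1 [p1], cum=1
Step 2: p0@ESC p1@ESC p2@ESC p3@(2,5) p4@(2,3) -> at (3,0): 0 [-], cum=1
Step 3: p0@ESC p1@ESC p2@ESC p3@ESC p4@(3,3) -> at (3,0): 0 [-], cum=1
Step 4: p0@ESC p1@ESC p2@ESC p3@ESC p4@(3,4) -> at (3,0): 0 [-], cum=1
Step 5: p0@ESC p1@ESC p2@ESC p3@ESC p4@ESC -> at (3,0): 0 [-], cum=1
Total visits = 1

Answer: 1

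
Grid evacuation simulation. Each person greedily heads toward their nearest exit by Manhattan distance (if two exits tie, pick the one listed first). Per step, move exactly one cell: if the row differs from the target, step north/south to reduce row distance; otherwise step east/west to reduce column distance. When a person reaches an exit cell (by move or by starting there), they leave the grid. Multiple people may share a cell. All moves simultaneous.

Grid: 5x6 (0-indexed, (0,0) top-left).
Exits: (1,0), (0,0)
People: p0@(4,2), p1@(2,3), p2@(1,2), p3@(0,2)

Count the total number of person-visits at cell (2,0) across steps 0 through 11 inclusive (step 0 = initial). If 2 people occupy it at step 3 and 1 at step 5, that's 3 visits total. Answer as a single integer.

Step 0: p0@(4,2) p1@(2,3) p2@(1,2) p3@(0,2) -> at (2,0): 0 [-], cum=0
Step 1: p0@(3,2) p1@(1,3) p2@(1,1) p3@(0,1) -> at (2,0): 0 [-], cum=0
Step 2: p0@(2,2) p1@(1,2) p2@ESC p3@ESC -> at (2,0): 0 [-], cum=0
Step 3: p0@(1,2) p1@(1,1) p2@ESC p3@ESC -> at (2,0): 0 [-], cum=0
Step 4: p0@(1,1) p1@ESC p2@ESC p3@ESC -> at (2,0): 0 [-], cum=0
Step 5: p0@ESC p1@ESC p2@ESC p3@ESC -> at (2,0): 0 [-], cum=0
Total visits = 0

Answer: 0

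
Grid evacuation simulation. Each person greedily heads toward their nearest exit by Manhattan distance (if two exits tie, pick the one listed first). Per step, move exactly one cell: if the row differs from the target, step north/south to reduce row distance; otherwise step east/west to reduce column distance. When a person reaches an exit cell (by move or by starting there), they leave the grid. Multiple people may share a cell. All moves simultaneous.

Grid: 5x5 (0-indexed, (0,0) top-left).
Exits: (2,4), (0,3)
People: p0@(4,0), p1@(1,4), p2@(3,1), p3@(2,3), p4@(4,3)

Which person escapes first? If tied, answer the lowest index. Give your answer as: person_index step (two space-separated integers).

Answer: 1 1

Derivation:
Step 1: p0:(4,0)->(3,0) | p1:(1,4)->(2,4)->EXIT | p2:(3,1)->(2,1) | p3:(2,3)->(2,4)->EXIT | p4:(4,3)->(3,3)
Step 2: p0:(3,0)->(2,0) | p1:escaped | p2:(2,1)->(2,2) | p3:escaped | p4:(3,3)->(2,3)
Step 3: p0:(2,0)->(2,1) | p1:escaped | p2:(2,2)->(2,3) | p3:escaped | p4:(2,3)->(2,4)->EXIT
Step 4: p0:(2,1)->(2,2) | p1:escaped | p2:(2,3)->(2,4)->EXIT | p3:escaped | p4:escaped
Step 5: p0:(2,2)->(2,3) | p1:escaped | p2:escaped | p3:escaped | p4:escaped
Step 6: p0:(2,3)->(2,4)->EXIT | p1:escaped | p2:escaped | p3:escaped | p4:escaped
Exit steps: [6, 1, 4, 1, 3]
First to escape: p1 at step 1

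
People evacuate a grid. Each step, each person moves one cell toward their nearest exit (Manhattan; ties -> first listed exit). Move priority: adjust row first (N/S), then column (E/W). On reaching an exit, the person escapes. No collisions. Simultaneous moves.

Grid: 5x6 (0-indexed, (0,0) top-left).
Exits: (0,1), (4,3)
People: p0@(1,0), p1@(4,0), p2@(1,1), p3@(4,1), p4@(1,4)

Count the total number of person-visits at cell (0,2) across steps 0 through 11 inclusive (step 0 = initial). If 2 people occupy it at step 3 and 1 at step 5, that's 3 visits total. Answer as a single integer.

Step 0: p0@(1,0) p1@(4,0) p2@(1,1) p3@(4,1) p4@(1,4) -> at (0,2): 0 [-], cum=0
Step 1: p0@(0,0) p1@(4,1) p2@ESC p3@(4,2) p4@(0,4) -> at (0,2): 0 [-], cum=0
Step 2: p0@ESC p1@(4,2) p2@ESC p3@ESC p4@(0,3) -> at (0,2): 0 [-], cum=0
Step 3: p0@ESC p1@ESC p2@ESC p3@ESC p4@(0,2) -> at (0,2): 1 [p4], cum=1
Step 4: p0@ESC p1@ESC p2@ESC p3@ESC p4@ESC -> at (0,2): 0 [-], cum=1
Total visits = 1

Answer: 1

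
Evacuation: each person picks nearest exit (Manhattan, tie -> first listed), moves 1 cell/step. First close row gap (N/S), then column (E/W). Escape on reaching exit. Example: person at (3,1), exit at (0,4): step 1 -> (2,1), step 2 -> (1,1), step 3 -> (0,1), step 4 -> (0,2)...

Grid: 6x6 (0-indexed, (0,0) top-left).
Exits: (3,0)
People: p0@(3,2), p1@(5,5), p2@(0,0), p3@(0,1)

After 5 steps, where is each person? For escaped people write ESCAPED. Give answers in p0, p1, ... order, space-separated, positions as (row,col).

Step 1: p0:(3,2)->(3,1) | p1:(5,5)->(4,5) | p2:(0,0)->(1,0) | p3:(0,1)->(1,1)
Step 2: p0:(3,1)->(3,0)->EXIT | p1:(4,5)->(3,5) | p2:(1,0)->(2,0) | p3:(1,1)->(2,1)
Step 3: p0:escaped | p1:(3,5)->(3,4) | p2:(2,0)->(3,0)->EXIT | p3:(2,1)->(3,1)
Step 4: p0:escaped | p1:(3,4)->(3,3) | p2:escaped | p3:(3,1)->(3,0)->EXIT
Step 5: p0:escaped | p1:(3,3)->(3,2) | p2:escaped | p3:escaped

ESCAPED (3,2) ESCAPED ESCAPED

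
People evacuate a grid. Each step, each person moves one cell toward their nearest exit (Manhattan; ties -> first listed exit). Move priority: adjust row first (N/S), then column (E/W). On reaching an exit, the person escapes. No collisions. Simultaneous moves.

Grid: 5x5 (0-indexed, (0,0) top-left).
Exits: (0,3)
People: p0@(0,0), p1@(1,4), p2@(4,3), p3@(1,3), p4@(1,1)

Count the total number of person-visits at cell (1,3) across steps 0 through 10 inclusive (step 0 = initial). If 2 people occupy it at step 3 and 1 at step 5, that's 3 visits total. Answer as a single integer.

Answer: 2

Derivation:
Step 0: p0@(0,0) p1@(1,4) p2@(4,3) p3@(1,3) p4@(1,1) -> at (1,3): 1 [p3], cum=1
Step 1: p0@(0,1) p1@(0,4) p2@(3,3) p3@ESC p4@(0,1) -> at (1,3): 0 [-], cum=1
Step 2: p0@(0,2) p1@ESC p2@(2,3) p3@ESC p4@(0,2) -> at (1,3): 0 [-], cum=1
Step 3: p0@ESC p1@ESC p2@(1,3) p3@ESC p4@ESC -> at (1,3): 1 [p2], cum=2
Step 4: p0@ESC p1@ESC p2@ESC p3@ESC p4@ESC -> at (1,3): 0 [-], cum=2
Total visits = 2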